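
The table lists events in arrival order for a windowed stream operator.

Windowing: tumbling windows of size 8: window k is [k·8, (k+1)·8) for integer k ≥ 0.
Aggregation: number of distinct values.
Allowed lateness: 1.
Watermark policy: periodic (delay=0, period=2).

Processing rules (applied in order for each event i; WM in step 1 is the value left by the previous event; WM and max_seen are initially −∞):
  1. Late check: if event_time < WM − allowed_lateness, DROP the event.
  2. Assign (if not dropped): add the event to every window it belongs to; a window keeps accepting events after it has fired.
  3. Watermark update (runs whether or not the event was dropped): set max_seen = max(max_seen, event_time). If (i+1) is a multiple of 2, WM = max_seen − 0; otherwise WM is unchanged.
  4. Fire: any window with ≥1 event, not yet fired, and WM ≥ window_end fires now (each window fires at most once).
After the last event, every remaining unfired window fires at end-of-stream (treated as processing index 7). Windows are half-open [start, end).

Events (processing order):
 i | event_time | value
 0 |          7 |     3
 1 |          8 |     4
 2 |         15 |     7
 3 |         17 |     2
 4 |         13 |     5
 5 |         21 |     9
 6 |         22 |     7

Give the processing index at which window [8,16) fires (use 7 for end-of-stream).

i=0 t=7 v=3: → [0,8); WM=−∞
i=1 t=8 v=4: → [8,16); WM=8; [0,8) fires=1
i=2 t=15 v=7: → [8,16); WM=8
i=3 t=17 v=2: → [16,24); WM=17; [8,16) fires=2
i=4 t=13 v=5: DROP (t<17-1); WM=17
i=5 t=21 v=9: → [16,24); WM=21
i=6 t=22 v=7: → [16,24); WM=21

3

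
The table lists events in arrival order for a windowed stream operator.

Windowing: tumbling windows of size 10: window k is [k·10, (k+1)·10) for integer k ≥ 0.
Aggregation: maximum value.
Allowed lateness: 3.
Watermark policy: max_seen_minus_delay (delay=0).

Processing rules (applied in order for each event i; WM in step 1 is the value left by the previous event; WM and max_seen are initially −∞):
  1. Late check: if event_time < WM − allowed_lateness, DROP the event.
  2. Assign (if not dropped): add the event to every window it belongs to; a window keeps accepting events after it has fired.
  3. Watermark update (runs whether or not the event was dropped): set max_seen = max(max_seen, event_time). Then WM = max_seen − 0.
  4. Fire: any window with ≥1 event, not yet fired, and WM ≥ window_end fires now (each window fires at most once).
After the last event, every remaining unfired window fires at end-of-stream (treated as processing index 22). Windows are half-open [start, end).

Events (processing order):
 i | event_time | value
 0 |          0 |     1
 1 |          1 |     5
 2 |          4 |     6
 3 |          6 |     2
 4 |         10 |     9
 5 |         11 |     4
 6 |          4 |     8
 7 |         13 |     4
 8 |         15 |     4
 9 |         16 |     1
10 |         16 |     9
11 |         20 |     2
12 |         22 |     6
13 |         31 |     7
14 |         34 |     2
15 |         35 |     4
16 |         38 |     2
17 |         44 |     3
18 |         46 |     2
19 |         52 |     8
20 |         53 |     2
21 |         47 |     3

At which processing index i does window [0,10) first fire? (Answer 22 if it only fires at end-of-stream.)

4

i=0 t=0 v=1: → [0,10); WM=0
i=1 t=1 v=5: → [0,10); WM=1
i=2 t=4 v=6: → [0,10); WM=4
i=3 t=6 v=2: → [0,10); WM=6
i=4 t=10 v=9: → [10,20); WM=10; [0,10) fires=6
i=5 t=11 v=4: → [10,20); WM=11
i=6 t=4 v=8: DROP (t<11-3); WM=11
i=7 t=13 v=4: → [10,20); WM=13
i=8 t=15 v=4: → [10,20); WM=15
i=9 t=16 v=1: → [10,20); WM=16
i=10 t=16 v=9: → [10,20); WM=16
i=11 t=20 v=2: → [20,30); WM=20; [10,20) fires=9
i=12 t=22 v=6: → [20,30); WM=22
i=13 t=31 v=7: → [30,40); WM=31; [20,30) fires=6
i=14 t=34 v=2: → [30,40); WM=34
i=15 t=35 v=4: → [30,40); WM=35
i=16 t=38 v=2: → [30,40); WM=38
i=17 t=44 v=3: → [40,50); WM=44; [30,40) fires=7
i=18 t=46 v=2: → [40,50); WM=46
i=19 t=52 v=8: → [50,60); WM=52; [40,50) fires=3
i=20 t=53 v=2: → [50,60); WM=53
i=21 t=47 v=3: DROP (t<53-3); WM=53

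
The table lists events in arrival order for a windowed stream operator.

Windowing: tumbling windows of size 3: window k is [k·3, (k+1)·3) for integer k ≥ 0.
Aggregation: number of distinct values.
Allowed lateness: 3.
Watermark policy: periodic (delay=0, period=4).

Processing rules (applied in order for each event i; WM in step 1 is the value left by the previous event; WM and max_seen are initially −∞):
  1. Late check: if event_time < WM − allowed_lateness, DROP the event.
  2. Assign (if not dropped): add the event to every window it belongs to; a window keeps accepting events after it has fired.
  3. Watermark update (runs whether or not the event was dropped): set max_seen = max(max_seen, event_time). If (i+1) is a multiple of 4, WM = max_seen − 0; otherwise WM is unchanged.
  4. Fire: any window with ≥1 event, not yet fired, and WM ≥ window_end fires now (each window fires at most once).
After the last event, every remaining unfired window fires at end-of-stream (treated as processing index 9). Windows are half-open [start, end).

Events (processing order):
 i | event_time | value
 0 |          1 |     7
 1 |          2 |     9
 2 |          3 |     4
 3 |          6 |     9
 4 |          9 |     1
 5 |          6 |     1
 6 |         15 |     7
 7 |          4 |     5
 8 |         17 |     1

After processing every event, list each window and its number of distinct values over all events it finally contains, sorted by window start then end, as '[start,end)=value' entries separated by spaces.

[0,3)=2 [3,6)=2 [6,9)=2 [9,12)=1 [15,18)=2

i=0 t=1 v=7: → [0,3); WM=−∞
i=1 t=2 v=9: → [0,3); WM=−∞
i=2 t=3 v=4: → [3,6); WM=−∞
i=3 t=6 v=9: → [6,9); WM=6; [0,3) fires=2 [3,6) fires=1
i=4 t=9 v=1: → [9,12); WM=6
i=5 t=6 v=1: → [6,9); WM=6
i=6 t=15 v=7: → [15,18); WM=6
i=7 t=4 v=5: → [3,6); WM=15; [6,9) fires=2 [9,12) fires=1
i=8 t=17 v=1: → [15,18); WM=15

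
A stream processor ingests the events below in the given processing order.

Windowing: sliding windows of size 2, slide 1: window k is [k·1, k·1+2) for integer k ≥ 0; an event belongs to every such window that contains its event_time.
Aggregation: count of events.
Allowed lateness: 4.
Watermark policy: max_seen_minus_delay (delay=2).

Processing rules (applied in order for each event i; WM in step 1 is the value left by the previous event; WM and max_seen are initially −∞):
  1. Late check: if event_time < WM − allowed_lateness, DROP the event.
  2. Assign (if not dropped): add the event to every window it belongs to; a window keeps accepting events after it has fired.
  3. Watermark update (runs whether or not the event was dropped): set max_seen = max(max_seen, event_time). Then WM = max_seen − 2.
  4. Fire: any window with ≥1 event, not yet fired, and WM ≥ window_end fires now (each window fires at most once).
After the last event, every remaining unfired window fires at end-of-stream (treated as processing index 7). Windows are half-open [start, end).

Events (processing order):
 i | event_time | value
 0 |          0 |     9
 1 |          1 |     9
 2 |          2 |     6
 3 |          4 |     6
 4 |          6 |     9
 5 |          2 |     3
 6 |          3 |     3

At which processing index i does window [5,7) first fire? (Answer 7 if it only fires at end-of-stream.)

i=0 t=0 v=9: → [0,2); WM=-2
i=1 t=1 v=9: → [1,3),[0,2); WM=-1
i=2 t=2 v=6: → [2,4),[1,3); WM=0
i=3 t=4 v=6: → [4,6),[3,5); WM=2; [0,2) fires=2
i=4 t=6 v=9: → [6,8),[5,7); WM=4; [1,3) fires=2 [2,4) fires=1
i=5 t=2 v=3: → [2,4),[1,3); WM=4
i=6 t=3 v=3: → [3,5),[2,4); WM=4

7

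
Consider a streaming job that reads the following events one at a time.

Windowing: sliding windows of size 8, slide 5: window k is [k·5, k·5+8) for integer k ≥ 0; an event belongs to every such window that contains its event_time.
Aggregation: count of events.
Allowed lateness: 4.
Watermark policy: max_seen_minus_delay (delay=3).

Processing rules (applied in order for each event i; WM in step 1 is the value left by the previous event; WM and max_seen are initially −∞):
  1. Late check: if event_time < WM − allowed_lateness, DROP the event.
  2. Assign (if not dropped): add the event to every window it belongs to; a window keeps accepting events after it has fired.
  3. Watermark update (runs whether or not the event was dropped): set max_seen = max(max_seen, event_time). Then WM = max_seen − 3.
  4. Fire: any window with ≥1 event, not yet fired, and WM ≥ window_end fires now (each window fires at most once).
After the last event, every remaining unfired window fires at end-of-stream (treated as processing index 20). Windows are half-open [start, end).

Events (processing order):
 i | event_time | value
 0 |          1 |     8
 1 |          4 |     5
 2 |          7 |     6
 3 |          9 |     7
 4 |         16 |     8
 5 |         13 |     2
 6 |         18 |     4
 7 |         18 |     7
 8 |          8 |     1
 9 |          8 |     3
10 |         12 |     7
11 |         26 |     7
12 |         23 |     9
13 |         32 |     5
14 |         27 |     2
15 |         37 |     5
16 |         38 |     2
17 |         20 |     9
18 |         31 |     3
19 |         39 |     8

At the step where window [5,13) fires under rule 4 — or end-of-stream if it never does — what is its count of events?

i=0 t=1 v=8: → [0,8); WM=-2
i=1 t=4 v=5: → [0,8); WM=1
i=2 t=7 v=6: → [5,13),[0,8); WM=4
i=3 t=9 v=7: → [5,13); WM=6
i=4 t=16 v=8: → [15,23),[10,18); WM=13; [0,8) fires=3 [5,13) fires=2
i=5 t=13 v=2: → [10,18); WM=13
i=6 t=18 v=4: → [15,23); WM=15
i=7 t=18 v=7: → [15,23); WM=15
i=8 t=8 v=1: DROP (t<15-4); WM=15
i=9 t=8 v=3: DROP (t<15-4); WM=15
i=10 t=12 v=7: → [10,18),[5,13); WM=15
i=11 t=26 v=7: → [25,33),[20,28); WM=23; [10,18) fires=3 [15,23) fires=3
i=12 t=23 v=9: → [20,28); WM=23
i=13 t=32 v=5: → [30,38),[25,33); WM=29; [20,28) fires=2
i=14 t=27 v=2: → [25,33),[20,28); WM=29
i=15 t=37 v=5: → [35,43),[30,38); WM=34; [25,33) fires=3
i=16 t=38 v=2: → [35,43); WM=35
i=17 t=20 v=9: DROP (t<35-4); WM=35
i=18 t=31 v=3: → [30,38),[25,33); WM=35
i=19 t=39 v=8: → [35,43); WM=36

2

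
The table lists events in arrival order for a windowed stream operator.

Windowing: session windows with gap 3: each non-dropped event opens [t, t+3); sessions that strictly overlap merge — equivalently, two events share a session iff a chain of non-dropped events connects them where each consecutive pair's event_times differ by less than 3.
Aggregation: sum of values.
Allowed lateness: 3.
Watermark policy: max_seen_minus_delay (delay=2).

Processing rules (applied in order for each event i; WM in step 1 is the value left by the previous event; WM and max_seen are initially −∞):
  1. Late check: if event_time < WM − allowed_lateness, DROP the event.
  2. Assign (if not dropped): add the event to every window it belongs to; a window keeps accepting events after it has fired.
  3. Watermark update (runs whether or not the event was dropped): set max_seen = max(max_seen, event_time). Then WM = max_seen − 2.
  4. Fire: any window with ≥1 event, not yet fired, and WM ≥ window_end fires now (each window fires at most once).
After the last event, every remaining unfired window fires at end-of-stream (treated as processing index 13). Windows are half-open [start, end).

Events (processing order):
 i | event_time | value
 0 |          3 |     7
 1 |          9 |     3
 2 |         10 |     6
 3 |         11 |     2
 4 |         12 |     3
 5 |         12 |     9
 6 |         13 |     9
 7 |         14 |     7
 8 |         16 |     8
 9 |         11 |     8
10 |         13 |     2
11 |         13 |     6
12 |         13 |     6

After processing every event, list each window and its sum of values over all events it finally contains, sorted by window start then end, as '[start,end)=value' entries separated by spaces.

i=0 t=3 v=7: → [3,6); WM=1
i=1 t=9 v=3: → [9,12); WM=7
i=2 t=10 v=6: → [9,13); WM=8
i=3 t=11 v=2: → [9,14); WM=9
i=4 t=12 v=3: → [9,15); WM=10
i=5 t=12 v=9: → [9,15); WM=10
i=6 t=13 v=9: → [9,16); WM=11
i=7 t=14 v=7: → [9,17); WM=12
i=8 t=16 v=8: → [9,19); WM=14
i=9 t=11 v=8: → [9,19); WM=14
i=10 t=13 v=2: → [9,19); WM=14
i=11 t=13 v=6: → [9,19); WM=14
i=12 t=13 v=6: → [9,19); WM=14

[3,6)=7 [9,19)=69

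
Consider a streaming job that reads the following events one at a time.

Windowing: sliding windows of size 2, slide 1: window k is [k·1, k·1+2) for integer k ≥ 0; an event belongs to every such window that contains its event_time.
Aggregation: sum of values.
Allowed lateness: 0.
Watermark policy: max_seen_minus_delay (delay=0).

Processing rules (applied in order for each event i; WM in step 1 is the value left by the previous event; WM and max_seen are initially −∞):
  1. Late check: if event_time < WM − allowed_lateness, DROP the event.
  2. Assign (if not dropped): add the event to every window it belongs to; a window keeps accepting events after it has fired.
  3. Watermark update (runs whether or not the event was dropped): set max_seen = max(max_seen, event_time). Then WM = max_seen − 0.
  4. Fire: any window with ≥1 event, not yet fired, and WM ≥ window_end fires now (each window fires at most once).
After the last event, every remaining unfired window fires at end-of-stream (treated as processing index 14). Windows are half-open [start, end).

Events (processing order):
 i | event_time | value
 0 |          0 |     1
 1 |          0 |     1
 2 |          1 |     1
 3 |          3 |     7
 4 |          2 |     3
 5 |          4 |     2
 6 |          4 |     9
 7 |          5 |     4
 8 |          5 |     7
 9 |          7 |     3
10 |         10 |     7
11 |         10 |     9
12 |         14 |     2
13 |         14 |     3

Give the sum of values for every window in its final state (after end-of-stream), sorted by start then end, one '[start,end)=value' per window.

[0,2)=3 [1,3)=1 [2,4)=7 [3,5)=18 [4,6)=22 [5,7)=11 [6,8)=3 [7,9)=3 [9,11)=16 [10,12)=16 [13,15)=5 [14,16)=5

i=0 t=0 v=1: → [0,2); WM=0
i=1 t=0 v=1: → [0,2); WM=0
i=2 t=1 v=1: → [1,3),[0,2); WM=1
i=3 t=3 v=7: → [3,5),[2,4); WM=3; [0,2) fires=3 [1,3) fires=1
i=4 t=2 v=3: DROP (t<3-0); WM=3
i=5 t=4 v=2: → [4,6),[3,5); WM=4; [2,4) fires=7
i=6 t=4 v=9: → [4,6),[3,5); WM=4
i=7 t=5 v=4: → [5,7),[4,6); WM=5; [3,5) fires=18
i=8 t=5 v=7: → [5,7),[4,6); WM=5
i=9 t=7 v=3: → [7,9),[6,8); WM=7; [4,6) fires=22 [5,7) fires=11
i=10 t=10 v=7: → [10,12),[9,11); WM=10; [6,8) fires=3 [7,9) fires=3
i=11 t=10 v=9: → [10,12),[9,11); WM=10
i=12 t=14 v=2: → [14,16),[13,15); WM=14; [9,11) fires=16 [10,12) fires=16
i=13 t=14 v=3: → [14,16),[13,15); WM=14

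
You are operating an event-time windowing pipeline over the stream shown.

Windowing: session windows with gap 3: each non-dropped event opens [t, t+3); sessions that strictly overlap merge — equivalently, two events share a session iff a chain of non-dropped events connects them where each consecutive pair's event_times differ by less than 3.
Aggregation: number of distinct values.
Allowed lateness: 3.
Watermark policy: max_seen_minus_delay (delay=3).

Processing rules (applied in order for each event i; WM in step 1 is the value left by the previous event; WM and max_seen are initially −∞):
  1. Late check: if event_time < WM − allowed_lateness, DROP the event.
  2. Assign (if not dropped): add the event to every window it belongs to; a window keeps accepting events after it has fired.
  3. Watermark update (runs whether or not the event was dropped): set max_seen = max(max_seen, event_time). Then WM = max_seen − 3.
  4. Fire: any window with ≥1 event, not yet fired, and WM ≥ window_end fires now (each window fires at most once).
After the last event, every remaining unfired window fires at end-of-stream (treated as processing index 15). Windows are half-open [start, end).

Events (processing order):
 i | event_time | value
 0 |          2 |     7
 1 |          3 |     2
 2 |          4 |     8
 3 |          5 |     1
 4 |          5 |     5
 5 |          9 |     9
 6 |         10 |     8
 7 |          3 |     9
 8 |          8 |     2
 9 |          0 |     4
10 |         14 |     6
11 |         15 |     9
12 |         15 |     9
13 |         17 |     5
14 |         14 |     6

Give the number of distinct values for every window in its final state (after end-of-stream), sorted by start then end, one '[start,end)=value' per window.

i=0 t=2 v=7: → [2,5); WM=-1
i=1 t=3 v=2: → [2,6); WM=0
i=2 t=4 v=8: → [2,7); WM=1
i=3 t=5 v=1: → [2,8); WM=2
i=4 t=5 v=5: → [2,8); WM=2
i=5 t=9 v=9: → [9,12); WM=6
i=6 t=10 v=8: → [9,13); WM=7
i=7 t=3 v=9: DROP (t<7-3); WM=7
i=8 t=8 v=2: → [8,13); WM=7
i=9 t=0 v=4: DROP (t<7-3); WM=7
i=10 t=14 v=6: → [14,17); WM=11
i=11 t=15 v=9: → [14,18); WM=12
i=12 t=15 v=9: → [14,18); WM=12
i=13 t=17 v=5: → [14,20); WM=14
i=14 t=14 v=6: → [14,20); WM=14

[2,8)=5 [8,13)=3 [14,20)=3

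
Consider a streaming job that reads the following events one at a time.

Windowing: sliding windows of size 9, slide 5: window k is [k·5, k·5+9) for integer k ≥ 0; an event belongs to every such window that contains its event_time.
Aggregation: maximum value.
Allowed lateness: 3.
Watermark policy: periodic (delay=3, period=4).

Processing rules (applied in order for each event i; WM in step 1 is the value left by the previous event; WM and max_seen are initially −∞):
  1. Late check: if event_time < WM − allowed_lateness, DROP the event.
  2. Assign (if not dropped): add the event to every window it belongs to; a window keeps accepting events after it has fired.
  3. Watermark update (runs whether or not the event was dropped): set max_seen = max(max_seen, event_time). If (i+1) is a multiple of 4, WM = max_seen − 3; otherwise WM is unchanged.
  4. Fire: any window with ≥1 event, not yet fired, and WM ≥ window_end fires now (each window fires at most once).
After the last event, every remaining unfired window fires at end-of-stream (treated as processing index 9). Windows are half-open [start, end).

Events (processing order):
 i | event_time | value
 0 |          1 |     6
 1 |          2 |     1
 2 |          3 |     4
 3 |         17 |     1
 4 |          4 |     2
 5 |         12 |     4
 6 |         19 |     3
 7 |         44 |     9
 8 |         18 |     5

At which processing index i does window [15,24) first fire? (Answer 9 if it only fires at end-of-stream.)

i=0 t=1 v=6: → [0,9); WM=−∞
i=1 t=2 v=1: → [0,9); WM=−∞
i=2 t=3 v=4: → [0,9); WM=−∞
i=3 t=17 v=1: → [15,24),[10,19); WM=14; [0,9) fires=6
i=4 t=4 v=2: DROP (t<14-3); WM=14
i=5 t=12 v=4: → [10,19),[5,14); WM=14; [5,14) fires=4
i=6 t=19 v=3: → [15,24); WM=14
i=7 t=44 v=9: → [40,49); WM=41; [10,19) fires=4 [15,24) fires=3
i=8 t=18 v=5: DROP (t<41-3); WM=41

7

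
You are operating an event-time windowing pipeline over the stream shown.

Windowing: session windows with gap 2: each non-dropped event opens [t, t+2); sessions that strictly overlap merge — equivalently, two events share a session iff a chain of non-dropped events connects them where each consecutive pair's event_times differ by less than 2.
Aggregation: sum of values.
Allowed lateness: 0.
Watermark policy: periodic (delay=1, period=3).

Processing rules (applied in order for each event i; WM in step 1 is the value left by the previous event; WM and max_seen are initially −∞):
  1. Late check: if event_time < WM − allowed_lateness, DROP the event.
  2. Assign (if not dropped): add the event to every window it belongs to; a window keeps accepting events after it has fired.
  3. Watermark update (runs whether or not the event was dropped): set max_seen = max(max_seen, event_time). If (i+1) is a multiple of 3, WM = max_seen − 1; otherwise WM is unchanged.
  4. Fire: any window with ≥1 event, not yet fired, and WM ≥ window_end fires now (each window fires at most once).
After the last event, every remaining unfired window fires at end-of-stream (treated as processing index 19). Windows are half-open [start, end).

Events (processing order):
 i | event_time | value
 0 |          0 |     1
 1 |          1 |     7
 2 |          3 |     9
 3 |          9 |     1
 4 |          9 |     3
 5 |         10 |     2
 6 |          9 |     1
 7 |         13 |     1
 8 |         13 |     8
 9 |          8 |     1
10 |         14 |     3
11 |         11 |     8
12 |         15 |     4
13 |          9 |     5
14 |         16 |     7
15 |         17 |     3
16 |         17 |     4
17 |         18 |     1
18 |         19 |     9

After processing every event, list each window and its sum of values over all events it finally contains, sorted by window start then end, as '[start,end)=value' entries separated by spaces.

i=0 t=0 v=1: → [0,2); WM=−∞
i=1 t=1 v=7: → [0,3); WM=−∞
i=2 t=3 v=9: → [3,5); WM=2
i=3 t=9 v=1: → [9,11); WM=2
i=4 t=9 v=3: → [9,11); WM=2
i=5 t=10 v=2: → [9,12); WM=9
i=6 t=9 v=1: → [9,12); WM=9
i=7 t=13 v=1: → [13,15); WM=9
i=8 t=13 v=8: → [13,15); WM=12
i=9 t=8 v=1: DROP (t<12-0); WM=12
i=10 t=14 v=3: → [13,16); WM=12
i=11 t=11 v=8: DROP (t<12-0); WM=13
i=12 t=15 v=4: → [13,17); WM=13
i=13 t=9 v=5: DROP (t<13-0); WM=13
i=14 t=16 v=7: → [13,18); WM=15
i=15 t=17 v=3: → [13,19); WM=15
i=16 t=17 v=4: → [13,19); WM=15
i=17 t=18 v=1: → [13,20); WM=17
i=18 t=19 v=9: → [13,21); WM=17

[0,3)=8 [3,5)=9 [9,12)=7 [13,21)=40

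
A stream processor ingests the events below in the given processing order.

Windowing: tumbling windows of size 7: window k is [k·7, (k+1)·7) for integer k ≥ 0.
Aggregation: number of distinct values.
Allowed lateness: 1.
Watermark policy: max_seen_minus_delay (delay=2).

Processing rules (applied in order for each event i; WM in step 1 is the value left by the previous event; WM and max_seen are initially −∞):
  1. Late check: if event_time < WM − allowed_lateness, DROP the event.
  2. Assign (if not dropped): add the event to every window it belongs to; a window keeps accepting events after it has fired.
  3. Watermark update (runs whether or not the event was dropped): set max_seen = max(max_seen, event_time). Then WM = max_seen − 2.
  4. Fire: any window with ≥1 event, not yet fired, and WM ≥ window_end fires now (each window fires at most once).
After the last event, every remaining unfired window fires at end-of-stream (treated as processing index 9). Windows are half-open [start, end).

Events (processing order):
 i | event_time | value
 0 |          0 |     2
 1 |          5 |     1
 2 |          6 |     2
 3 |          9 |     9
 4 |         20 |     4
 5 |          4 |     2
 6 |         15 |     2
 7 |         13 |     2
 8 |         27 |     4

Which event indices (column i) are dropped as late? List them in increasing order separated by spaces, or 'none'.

i=0 t=0 v=2: → [0,7); WM=-2
i=1 t=5 v=1: → [0,7); WM=3
i=2 t=6 v=2: → [0,7); WM=4
i=3 t=9 v=9: → [7,14); WM=7; [0,7) fires=2
i=4 t=20 v=4: → [14,21); WM=18; [7,14) fires=1
i=5 t=4 v=2: DROP (t<18-1); WM=18
i=6 t=15 v=2: DROP (t<18-1); WM=18
i=7 t=13 v=2: DROP (t<18-1); WM=18
i=8 t=27 v=4: → [21,28); WM=25; [14,21) fires=1

5 6 7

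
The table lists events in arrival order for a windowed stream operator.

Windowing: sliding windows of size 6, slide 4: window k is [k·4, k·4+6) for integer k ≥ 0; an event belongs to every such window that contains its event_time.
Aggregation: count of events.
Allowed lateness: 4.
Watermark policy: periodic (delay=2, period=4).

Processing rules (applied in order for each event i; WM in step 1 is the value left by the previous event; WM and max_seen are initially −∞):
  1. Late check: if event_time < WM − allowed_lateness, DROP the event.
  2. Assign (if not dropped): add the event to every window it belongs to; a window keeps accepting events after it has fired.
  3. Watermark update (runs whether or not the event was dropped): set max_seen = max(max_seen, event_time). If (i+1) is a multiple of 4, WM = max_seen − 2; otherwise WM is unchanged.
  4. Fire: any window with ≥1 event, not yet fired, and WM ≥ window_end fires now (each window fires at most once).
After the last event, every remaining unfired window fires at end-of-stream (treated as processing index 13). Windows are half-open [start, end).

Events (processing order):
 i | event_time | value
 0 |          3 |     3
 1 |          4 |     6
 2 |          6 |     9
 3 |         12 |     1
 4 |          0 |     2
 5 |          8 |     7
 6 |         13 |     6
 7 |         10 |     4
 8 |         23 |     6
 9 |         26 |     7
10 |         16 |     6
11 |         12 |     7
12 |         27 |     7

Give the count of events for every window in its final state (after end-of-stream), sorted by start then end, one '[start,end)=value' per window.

i=0 t=3 v=3: → [0,6); WM=−∞
i=1 t=4 v=6: → [4,10),[0,6); WM=−∞
i=2 t=6 v=9: → [4,10); WM=−∞
i=3 t=12 v=1: → [12,18),[8,14); WM=10; [0,6) fires=2 [4,10) fires=2
i=4 t=0 v=2: DROP (t<10-4); WM=10
i=5 t=8 v=7: → [8,14),[4,10); WM=10
i=6 t=13 v=6: → [12,18),[8,14); WM=10
i=7 t=10 v=4: → [8,14); WM=11
i=8 t=23 v=6: → [20,26); WM=11
i=9 t=26 v=7: → [24,30); WM=11
i=10 t=16 v=6: → [16,22),[12,18); WM=11
i=11 t=12 v=7: → [12,18),[8,14); WM=24; [8,14) fires=5 [12,18) fires=4 [16,22) fires=1
i=12 t=27 v=7: → [24,30); WM=24

[0,6)=2 [4,10)=3 [8,14)=5 [12,18)=4 [16,22)=1 [20,26)=1 [24,30)=2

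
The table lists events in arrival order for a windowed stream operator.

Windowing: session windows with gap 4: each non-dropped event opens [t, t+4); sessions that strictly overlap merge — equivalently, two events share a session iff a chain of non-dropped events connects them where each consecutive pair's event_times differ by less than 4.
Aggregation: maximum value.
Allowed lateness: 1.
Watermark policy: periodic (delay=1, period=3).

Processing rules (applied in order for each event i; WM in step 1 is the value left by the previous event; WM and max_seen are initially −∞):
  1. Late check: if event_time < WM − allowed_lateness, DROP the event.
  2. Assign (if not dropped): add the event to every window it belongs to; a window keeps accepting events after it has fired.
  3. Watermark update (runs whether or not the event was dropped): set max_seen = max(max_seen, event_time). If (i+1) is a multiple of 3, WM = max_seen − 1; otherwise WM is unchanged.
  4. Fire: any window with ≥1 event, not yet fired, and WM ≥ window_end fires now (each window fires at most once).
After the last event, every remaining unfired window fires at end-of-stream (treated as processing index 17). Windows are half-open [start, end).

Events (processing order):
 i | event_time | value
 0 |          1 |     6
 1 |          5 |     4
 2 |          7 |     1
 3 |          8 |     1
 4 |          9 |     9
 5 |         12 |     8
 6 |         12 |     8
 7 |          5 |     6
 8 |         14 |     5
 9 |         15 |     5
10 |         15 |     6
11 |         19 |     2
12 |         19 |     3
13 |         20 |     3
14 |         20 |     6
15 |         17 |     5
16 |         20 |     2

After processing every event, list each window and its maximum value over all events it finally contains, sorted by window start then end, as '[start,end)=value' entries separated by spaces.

[1,5)=6 [5,19)=9 [19,24)=6

i=0 t=1 v=6: → [1,5); WM=−∞
i=1 t=5 v=4: → [5,9); WM=−∞
i=2 t=7 v=1: → [5,11); WM=6
i=3 t=8 v=1: → [5,12); WM=6
i=4 t=9 v=9: → [5,13); WM=6
i=5 t=12 v=8: → [5,16); WM=11
i=6 t=12 v=8: → [5,16); WM=11
i=7 t=5 v=6: DROP (t<11-1); WM=11
i=8 t=14 v=5: → [5,18); WM=13
i=9 t=15 v=5: → [5,19); WM=13
i=10 t=15 v=6: → [5,19); WM=13
i=11 t=19 v=2: → [19,23); WM=18
i=12 t=19 v=3: → [19,23); WM=18
i=13 t=20 v=3: → [19,24); WM=18
i=14 t=20 v=6: → [19,24); WM=19
i=15 t=17 v=5: DROP (t<19-1); WM=19
i=16 t=20 v=2: → [19,24); WM=19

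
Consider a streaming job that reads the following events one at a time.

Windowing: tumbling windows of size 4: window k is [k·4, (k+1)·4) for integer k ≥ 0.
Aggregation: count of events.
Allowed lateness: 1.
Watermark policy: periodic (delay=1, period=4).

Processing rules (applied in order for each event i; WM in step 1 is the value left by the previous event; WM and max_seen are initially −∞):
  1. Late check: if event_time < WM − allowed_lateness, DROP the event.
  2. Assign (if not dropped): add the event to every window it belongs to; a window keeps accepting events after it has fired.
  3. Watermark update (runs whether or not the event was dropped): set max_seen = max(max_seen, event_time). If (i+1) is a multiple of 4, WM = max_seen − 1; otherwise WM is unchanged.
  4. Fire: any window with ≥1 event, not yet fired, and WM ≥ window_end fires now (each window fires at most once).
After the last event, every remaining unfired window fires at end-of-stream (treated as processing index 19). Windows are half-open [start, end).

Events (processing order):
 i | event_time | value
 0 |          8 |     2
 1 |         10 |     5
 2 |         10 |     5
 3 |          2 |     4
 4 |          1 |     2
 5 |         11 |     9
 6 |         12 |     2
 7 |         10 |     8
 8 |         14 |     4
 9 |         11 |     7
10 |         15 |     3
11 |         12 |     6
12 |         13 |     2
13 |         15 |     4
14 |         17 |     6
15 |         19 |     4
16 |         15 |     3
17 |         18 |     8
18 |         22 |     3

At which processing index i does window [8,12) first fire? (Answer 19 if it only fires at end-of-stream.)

i=0 t=8 v=2: → [8,12); WM=−∞
i=1 t=10 v=5: → [8,12); WM=−∞
i=2 t=10 v=5: → [8,12); WM=−∞
i=3 t=2 v=4: → [0,4); WM=9; [0,4) fires=1
i=4 t=1 v=2: DROP (t<9-1); WM=9
i=5 t=11 v=9: → [8,12); WM=9
i=6 t=12 v=2: → [12,16); WM=9
i=7 t=10 v=8: → [8,12); WM=11
i=8 t=14 v=4: → [12,16); WM=11
i=9 t=11 v=7: → [8,12); WM=11
i=10 t=15 v=3: → [12,16); WM=11
i=11 t=12 v=6: → [12,16); WM=14; [8,12) fires=6
i=12 t=13 v=2: → [12,16); WM=14
i=13 t=15 v=4: → [12,16); WM=14
i=14 t=17 v=6: → [16,20); WM=14
i=15 t=19 v=4: → [16,20); WM=18; [12,16) fires=6
i=16 t=15 v=3: DROP (t<18-1); WM=18
i=17 t=18 v=8: → [16,20); WM=18
i=18 t=22 v=3: → [20,24); WM=18

11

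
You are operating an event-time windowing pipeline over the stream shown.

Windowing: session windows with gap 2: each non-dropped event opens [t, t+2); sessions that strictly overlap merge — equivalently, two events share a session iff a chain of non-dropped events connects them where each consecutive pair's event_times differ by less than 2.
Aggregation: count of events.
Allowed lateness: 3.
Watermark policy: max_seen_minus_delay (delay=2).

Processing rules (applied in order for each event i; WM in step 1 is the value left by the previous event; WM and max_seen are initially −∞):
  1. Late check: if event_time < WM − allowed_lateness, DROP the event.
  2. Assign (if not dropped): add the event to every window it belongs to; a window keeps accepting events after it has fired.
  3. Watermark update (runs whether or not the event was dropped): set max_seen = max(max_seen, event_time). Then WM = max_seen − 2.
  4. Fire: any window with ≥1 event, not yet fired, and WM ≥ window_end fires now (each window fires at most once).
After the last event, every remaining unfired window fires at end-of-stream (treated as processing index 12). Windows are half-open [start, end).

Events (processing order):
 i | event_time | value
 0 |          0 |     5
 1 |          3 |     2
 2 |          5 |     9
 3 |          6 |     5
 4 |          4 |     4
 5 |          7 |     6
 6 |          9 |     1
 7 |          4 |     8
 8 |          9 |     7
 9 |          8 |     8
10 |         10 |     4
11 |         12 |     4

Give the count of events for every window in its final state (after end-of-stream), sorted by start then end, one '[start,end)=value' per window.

i=0 t=0 v=5: → [0,2); WM=-2
i=1 t=3 v=2: → [3,5); WM=1
i=2 t=5 v=9: → [5,7); WM=3
i=3 t=6 v=5: → [5,8); WM=4
i=4 t=4 v=4: → [3,8); WM=4
i=5 t=7 v=6: → [3,9); WM=5
i=6 t=9 v=1: → [9,11); WM=7
i=7 t=4 v=8: → [3,9); WM=7
i=8 t=9 v=7: → [9,11); WM=7
i=9 t=8 v=8: → [3,11); WM=7
i=10 t=10 v=4: → [3,12); WM=8
i=11 t=12 v=4: → [12,14); WM=10

[0,2)=1 [3,12)=10 [12,14)=1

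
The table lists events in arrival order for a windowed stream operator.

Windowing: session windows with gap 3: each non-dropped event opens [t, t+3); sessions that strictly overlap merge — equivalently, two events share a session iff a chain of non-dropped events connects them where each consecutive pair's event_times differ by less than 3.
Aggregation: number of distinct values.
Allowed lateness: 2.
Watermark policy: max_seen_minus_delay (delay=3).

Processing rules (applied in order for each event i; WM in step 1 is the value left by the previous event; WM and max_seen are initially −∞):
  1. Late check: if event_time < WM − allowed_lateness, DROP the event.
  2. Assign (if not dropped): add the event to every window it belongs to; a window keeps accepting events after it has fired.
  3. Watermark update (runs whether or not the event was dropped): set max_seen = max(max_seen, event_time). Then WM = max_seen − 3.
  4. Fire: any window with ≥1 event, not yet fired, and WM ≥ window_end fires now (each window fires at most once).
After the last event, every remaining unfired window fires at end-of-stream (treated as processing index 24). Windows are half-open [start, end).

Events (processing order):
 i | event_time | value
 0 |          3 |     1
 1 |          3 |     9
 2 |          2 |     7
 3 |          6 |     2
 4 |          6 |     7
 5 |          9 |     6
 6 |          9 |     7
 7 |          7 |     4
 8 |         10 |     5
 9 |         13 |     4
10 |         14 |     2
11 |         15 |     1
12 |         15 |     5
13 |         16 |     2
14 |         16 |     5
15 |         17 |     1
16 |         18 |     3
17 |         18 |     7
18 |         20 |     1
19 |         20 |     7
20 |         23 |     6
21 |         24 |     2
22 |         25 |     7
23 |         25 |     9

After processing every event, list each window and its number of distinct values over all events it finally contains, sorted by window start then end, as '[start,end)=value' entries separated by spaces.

i=0 t=3 v=1: → [3,6); WM=0
i=1 t=3 v=9: → [3,6); WM=0
i=2 t=2 v=7: → [2,6); WM=0
i=3 t=6 v=2: → [6,9); WM=3
i=4 t=6 v=7: → [6,9); WM=3
i=5 t=9 v=6: → [9,12); WM=6
i=6 t=9 v=7: → [9,12); WM=6
i=7 t=7 v=4: → [6,12); WM=6
i=8 t=10 v=5: → [6,13); WM=7
i=9 t=13 v=4: → [13,16); WM=10
i=10 t=14 v=2: → [13,17); WM=11
i=11 t=15 v=1: → [13,18); WM=12
i=12 t=15 v=5: → [13,18); WM=12
i=13 t=16 v=2: → [13,19); WM=13
i=14 t=16 v=5: → [13,19); WM=13
i=15 t=17 v=1: → [13,20); WM=14
i=16 t=18 v=3: → [13,21); WM=15
i=17 t=18 v=7: → [13,21); WM=15
i=18 t=20 v=1: → [13,23); WM=17
i=19 t=20 v=7: → [13,23); WM=17
i=20 t=23 v=6: → [23,26); WM=20
i=21 t=24 v=2: → [23,27); WM=21
i=22 t=25 v=7: → [23,28); WM=22
i=23 t=25 v=9: → [23,28); WM=22

[2,6)=3 [6,13)=5 [13,23)=6 [23,28)=4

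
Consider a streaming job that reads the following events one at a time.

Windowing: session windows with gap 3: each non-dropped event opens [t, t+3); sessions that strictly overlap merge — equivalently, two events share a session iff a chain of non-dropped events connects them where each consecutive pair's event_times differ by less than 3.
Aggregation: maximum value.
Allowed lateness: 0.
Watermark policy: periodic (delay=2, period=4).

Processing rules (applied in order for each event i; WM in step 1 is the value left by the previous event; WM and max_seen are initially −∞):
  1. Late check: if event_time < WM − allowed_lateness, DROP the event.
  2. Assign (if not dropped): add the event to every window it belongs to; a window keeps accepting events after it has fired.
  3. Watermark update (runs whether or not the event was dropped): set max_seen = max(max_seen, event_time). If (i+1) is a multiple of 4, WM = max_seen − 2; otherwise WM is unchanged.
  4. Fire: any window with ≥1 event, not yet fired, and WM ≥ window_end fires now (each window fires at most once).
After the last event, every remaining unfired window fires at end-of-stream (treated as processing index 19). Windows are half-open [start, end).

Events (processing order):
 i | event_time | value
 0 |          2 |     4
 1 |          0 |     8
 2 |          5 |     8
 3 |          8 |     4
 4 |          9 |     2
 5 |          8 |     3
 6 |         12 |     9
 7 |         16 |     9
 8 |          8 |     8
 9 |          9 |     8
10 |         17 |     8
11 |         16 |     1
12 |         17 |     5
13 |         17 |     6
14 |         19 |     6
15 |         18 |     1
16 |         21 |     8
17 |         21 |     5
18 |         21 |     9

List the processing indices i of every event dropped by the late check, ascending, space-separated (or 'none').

i=0 t=2 v=4: → [2,5); WM=−∞
i=1 t=0 v=8: → [0,5); WM=−∞
i=2 t=5 v=8: → [5,8); WM=−∞
i=3 t=8 v=4: → [8,11); WM=6
i=4 t=9 v=2: → [8,12); WM=6
i=5 t=8 v=3: → [8,12); WM=6
i=6 t=12 v=9: → [12,15); WM=6
i=7 t=16 v=9: → [16,19); WM=14
i=8 t=8 v=8: DROP (t<14-0); WM=14
i=9 t=9 v=8: DROP (t<14-0); WM=14
i=10 t=17 v=8: → [16,20); WM=14
i=11 t=16 v=1: → [16,20); WM=15
i=12 t=17 v=5: → [16,20); WM=15
i=13 t=17 v=6: → [16,20); WM=15
i=14 t=19 v=6: → [16,22); WM=15
i=15 t=18 v=1: → [16,22); WM=17
i=16 t=21 v=8: → [16,24); WM=17
i=17 t=21 v=5: → [16,24); WM=17
i=18 t=21 v=9: → [16,24); WM=17

8 9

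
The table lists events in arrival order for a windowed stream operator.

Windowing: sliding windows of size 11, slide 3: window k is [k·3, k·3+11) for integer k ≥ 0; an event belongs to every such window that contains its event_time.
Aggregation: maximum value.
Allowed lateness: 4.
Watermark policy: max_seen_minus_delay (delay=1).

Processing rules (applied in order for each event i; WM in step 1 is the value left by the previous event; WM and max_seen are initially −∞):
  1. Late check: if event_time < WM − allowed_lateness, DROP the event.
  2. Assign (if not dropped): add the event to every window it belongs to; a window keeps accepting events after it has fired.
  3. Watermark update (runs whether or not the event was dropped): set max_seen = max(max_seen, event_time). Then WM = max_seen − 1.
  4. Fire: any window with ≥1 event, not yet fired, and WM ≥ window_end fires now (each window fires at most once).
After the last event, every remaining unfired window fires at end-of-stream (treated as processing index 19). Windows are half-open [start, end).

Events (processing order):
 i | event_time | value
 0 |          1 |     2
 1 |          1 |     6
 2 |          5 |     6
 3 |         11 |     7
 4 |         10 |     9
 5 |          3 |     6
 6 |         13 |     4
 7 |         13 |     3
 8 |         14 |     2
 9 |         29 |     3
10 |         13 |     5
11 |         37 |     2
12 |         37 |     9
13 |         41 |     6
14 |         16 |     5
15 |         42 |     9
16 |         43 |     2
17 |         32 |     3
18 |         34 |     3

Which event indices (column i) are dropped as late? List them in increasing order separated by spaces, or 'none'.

i=0 t=1 v=2: → [0,11); WM=0
i=1 t=1 v=6: → [0,11); WM=0
i=2 t=5 v=6: → [3,14),[0,11); WM=4
i=3 t=11 v=7: → [9,20),[6,17),[3,14); WM=10
i=4 t=10 v=9: → [9,20),[6,17),[3,14),[0,11); WM=10
i=5 t=3 v=6: DROP (t<10-4); WM=10
i=6 t=13 v=4: → [12,23),[9,20),[6,17),[3,14); WM=12; [0,11) fires=9
i=7 t=13 v=3: → [12,23),[9,20),[6,17),[3,14); WM=12
i=8 t=14 v=2: → [12,23),[9,20),[6,17); WM=13
i=9 t=29 v=3: → [27,38),[24,35),[21,32); WM=28; [3,14) fires=9 [6,17) fires=9 [9,20) fires=9 [12,23) fires=4
i=10 t=13 v=5: DROP (t<28-4); WM=28
i=11 t=37 v=2: → [36,47),[33,44),[30,41),[27,38); WM=36; [21,32) fires=3 [24,35) fires=3
i=12 t=37 v=9: → [36,47),[33,44),[30,41),[27,38); WM=36
i=13 t=41 v=6: → [39,50),[36,47),[33,44); WM=40; [27,38) fires=9
i=14 t=16 v=5: DROP (t<40-4); WM=40
i=15 t=42 v=9: → [42,53),[39,50),[36,47),[33,44); WM=41; [30,41) fires=9
i=16 t=43 v=2: → [42,53),[39,50),[36,47),[33,44); WM=42
i=17 t=32 v=3: DROP (t<42-4); WM=42
i=18 t=34 v=3: DROP (t<42-4); WM=42

5 10 14 17 18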